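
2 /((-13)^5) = -2 /371293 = -0.00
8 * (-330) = -2640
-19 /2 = -9.50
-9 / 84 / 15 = -1 / 140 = -0.01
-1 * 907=-907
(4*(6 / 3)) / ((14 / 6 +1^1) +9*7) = 0.12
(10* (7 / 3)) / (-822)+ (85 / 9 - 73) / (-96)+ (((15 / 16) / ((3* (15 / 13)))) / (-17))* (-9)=0.78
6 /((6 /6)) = 6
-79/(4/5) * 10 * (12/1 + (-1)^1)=-10862.50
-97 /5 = -19.40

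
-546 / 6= -91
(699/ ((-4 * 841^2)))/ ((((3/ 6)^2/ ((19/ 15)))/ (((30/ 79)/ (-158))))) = 13281/ 4414140721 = 0.00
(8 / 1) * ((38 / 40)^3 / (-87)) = -6859 / 87000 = -0.08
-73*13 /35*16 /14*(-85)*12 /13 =119136 /49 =2431.35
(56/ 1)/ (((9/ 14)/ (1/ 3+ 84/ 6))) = 33712/ 27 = 1248.59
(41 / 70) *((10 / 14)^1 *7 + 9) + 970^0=9.20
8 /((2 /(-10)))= -40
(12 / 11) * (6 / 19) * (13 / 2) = 468 / 209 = 2.24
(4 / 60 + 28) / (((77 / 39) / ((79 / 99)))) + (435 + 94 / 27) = 51435266 / 114345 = 449.83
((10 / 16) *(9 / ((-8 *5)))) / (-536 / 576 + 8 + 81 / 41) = -3321 / 213608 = -0.02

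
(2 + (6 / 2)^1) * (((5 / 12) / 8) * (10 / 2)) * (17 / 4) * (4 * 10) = 10625 / 48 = 221.35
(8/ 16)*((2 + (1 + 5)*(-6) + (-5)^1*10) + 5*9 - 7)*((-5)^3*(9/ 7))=25875/ 7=3696.43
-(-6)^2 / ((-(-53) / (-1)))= 36 / 53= 0.68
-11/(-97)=11/97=0.11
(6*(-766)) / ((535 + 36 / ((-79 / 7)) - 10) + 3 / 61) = -8.81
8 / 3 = 2.67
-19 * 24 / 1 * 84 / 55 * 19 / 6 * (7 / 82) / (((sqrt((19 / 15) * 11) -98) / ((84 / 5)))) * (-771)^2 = 21198374767584 * sqrt(3135) / 1621920025 +6232322181669696 / 324384005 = 19944590.43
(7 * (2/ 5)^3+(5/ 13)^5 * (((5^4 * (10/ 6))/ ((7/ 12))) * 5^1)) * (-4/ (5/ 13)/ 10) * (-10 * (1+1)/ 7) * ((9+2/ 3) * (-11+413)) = 763509135659328/ 874680625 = 872900.48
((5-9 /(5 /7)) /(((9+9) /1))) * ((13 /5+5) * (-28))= 20216 /225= 89.85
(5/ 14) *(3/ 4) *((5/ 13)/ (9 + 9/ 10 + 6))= 125/ 19292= 0.01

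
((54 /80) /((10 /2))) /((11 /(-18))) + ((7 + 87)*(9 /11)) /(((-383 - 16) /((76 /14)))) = -68307 /53900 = -1.27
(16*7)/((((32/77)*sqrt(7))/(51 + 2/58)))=56980*sqrt(7)/29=5198.45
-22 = -22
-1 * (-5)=5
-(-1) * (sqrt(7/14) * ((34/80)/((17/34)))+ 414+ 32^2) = 17 * sqrt(2)/40+ 1438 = 1438.60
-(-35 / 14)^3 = 125 / 8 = 15.62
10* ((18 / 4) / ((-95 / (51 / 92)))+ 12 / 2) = 104421 / 1748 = 59.74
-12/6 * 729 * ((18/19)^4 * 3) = -459165024/130321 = -3523.34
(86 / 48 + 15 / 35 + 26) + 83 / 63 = 29.54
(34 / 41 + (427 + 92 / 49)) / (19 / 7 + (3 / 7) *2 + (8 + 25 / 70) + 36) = 1726562 / 192577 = 8.97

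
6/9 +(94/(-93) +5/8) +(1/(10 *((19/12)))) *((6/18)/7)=140473/494760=0.28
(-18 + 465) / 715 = 447 / 715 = 0.63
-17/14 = -1.21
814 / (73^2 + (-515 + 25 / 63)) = 51282 / 303307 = 0.17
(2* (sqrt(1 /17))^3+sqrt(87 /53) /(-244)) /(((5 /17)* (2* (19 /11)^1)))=-187* sqrt(4611) /2457080+11* sqrt(17) /1615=0.02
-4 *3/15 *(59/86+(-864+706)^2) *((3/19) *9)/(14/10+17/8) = -309162672/38399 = -8051.32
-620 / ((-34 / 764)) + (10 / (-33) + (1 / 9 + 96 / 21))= 164181715 / 11781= 13936.14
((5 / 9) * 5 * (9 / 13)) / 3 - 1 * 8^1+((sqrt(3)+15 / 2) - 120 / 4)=-2329 / 78+sqrt(3)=-28.13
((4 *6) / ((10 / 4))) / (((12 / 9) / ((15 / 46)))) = 54 / 23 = 2.35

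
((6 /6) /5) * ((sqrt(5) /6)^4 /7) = 5 /9072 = 0.00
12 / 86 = 6 / 43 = 0.14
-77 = -77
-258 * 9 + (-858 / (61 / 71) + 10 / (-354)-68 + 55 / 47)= -1719024352 / 507459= -3387.51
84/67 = 1.25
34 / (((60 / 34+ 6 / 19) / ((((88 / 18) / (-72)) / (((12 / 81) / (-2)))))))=14.98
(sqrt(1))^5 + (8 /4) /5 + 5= 32 /5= 6.40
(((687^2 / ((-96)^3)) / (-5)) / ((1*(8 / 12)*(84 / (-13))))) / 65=-52441 / 137625600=-0.00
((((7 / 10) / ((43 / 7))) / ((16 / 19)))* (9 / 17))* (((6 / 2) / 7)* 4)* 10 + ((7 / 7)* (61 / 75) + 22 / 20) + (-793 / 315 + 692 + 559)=5764103939 / 4605300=1251.62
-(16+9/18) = -33/2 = -16.50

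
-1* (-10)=10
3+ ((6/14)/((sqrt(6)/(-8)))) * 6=3- 24 * sqrt(6)/7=-5.40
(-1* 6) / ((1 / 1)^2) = -6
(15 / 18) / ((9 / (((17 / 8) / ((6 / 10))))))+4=5609 / 1296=4.33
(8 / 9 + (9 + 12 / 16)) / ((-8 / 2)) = -383 / 144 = -2.66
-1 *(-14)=14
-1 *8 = -8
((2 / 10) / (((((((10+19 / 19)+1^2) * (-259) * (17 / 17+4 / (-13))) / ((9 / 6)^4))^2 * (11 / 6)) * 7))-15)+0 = -793380398637 / 52892026880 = -15.00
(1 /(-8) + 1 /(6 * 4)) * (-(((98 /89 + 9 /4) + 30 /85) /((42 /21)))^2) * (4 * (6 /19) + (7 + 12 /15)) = 2.59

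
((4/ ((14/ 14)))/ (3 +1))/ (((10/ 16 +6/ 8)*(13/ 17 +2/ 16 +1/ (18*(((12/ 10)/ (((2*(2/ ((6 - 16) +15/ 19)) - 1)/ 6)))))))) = 192780/ 232903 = 0.83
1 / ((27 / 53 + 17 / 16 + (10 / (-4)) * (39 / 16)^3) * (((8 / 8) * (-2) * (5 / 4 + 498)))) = 868352 / 30028966883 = 0.00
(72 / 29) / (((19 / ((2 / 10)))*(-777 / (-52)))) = 1248 / 713545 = 0.00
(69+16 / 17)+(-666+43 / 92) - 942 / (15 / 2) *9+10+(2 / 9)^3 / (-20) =-1956498553 / 1140156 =-1715.99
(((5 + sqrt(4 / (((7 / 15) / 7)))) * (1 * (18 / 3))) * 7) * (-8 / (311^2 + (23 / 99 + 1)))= -66528 * sqrt(15) / 9575501-166320 / 9575501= -0.04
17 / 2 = 8.50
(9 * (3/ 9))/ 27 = 1/ 9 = 0.11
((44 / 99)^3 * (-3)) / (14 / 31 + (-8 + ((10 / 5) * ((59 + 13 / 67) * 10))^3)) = -298356896 / 1879689374244879147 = -0.00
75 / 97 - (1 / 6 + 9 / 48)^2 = 144767 / 223488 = 0.65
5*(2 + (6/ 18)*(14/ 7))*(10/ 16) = 25/ 3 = 8.33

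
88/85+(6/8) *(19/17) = 637/340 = 1.87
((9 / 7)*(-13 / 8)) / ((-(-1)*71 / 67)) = -1.97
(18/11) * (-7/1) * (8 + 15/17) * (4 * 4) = -304416/187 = -1627.89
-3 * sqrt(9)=-9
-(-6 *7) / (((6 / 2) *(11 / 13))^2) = 2366 / 363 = 6.52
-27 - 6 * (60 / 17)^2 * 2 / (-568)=-548613 / 20519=-26.74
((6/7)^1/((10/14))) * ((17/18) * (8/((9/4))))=544/135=4.03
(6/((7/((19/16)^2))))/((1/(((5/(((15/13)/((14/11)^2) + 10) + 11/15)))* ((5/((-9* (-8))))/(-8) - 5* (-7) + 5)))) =18918069625/895903744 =21.12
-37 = -37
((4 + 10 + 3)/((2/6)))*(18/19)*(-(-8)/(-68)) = -108/19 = -5.68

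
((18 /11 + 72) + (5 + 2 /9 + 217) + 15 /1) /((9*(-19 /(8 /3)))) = -246200 /50787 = -4.85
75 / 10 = 15 / 2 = 7.50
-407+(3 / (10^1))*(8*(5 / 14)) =-2843 / 7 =-406.14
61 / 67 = 0.91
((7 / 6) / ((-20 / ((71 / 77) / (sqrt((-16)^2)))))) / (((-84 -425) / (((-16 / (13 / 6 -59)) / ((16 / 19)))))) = 1349 / 610962880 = 0.00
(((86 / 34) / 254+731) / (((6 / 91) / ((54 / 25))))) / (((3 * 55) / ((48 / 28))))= 738621234 / 2968625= 248.81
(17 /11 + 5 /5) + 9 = 127 /11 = 11.55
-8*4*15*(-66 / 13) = 31680 / 13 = 2436.92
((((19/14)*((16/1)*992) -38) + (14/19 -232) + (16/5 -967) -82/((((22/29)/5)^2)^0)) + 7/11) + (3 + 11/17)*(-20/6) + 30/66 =7541300923/373065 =20214.44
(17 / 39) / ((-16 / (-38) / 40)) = 1615 / 39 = 41.41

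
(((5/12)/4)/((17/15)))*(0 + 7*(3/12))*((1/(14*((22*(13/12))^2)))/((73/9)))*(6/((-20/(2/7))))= -1215/5684494816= -0.00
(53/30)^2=2809/900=3.12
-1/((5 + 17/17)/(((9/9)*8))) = -4/3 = -1.33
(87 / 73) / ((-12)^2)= 29 / 3504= 0.01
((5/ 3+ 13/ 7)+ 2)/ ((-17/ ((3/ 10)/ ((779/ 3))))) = -174/ 463505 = -0.00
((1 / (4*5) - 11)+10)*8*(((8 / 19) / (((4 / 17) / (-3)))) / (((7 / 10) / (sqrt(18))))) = 1224*sqrt(2) / 7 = 247.29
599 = 599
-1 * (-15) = 15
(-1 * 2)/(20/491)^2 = -241081/200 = -1205.40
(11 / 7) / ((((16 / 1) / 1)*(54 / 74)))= 407 / 3024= 0.13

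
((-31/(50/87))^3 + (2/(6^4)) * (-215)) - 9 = -198638622136/1265625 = -156949.03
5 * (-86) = -430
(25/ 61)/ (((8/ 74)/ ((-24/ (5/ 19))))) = -21090/ 61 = -345.74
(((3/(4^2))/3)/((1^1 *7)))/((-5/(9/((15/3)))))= -9/2800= -0.00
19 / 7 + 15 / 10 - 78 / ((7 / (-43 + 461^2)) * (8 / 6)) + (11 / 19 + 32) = -472328807 / 266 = -1775672.21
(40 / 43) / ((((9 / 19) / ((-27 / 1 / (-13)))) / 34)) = 77520 / 559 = 138.68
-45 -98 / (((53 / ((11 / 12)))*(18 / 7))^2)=-2949066361 / 65528352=-45.00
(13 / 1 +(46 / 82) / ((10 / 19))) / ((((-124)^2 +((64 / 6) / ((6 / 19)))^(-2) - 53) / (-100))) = -5329630720 / 58059708409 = -0.09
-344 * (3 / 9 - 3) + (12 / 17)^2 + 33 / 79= 62893651 / 68493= 918.25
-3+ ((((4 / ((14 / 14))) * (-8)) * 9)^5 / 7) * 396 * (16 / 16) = -784616839446549 / 7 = -112088119920935.57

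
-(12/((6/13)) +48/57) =-510/19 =-26.84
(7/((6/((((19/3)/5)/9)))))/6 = 133/4860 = 0.03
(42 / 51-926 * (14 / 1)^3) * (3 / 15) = -43196034 / 85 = -508188.64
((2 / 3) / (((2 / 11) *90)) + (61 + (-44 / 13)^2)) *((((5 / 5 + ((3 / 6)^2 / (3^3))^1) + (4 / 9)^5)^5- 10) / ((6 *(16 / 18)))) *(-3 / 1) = 21545165140427872586776542653680249 / 59633545995840595969067621253120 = 361.29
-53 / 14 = -3.79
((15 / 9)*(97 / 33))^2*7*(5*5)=4200.02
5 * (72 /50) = 36 /5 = 7.20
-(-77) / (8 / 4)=77 / 2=38.50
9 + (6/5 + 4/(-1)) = 31/5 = 6.20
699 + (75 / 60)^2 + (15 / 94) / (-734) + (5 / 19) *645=4563584039 / 5243696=870.30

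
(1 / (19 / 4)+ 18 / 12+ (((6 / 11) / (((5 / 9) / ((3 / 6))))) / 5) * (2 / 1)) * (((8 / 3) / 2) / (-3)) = -39854 / 47025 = -0.85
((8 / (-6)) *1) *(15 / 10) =-2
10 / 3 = 3.33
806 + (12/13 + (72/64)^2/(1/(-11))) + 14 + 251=880257/832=1058.00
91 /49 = 13 /7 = 1.86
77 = 77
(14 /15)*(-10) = -28 /3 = -9.33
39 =39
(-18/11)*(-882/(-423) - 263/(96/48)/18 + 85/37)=183001/38258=4.78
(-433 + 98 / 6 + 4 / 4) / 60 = -1247 / 180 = -6.93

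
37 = 37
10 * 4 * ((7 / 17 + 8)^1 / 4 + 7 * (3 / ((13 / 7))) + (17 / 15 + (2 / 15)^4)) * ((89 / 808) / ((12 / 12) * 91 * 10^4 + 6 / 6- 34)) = 57929478691 / 822610622983500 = 0.00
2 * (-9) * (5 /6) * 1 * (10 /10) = -15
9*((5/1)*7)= 315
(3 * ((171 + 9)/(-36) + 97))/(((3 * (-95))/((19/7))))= -92/35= -2.63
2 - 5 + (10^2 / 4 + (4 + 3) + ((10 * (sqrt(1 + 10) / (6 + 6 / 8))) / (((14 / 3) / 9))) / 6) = 10 * sqrt(11) / 21 + 29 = 30.58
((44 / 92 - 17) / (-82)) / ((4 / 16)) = 760 / 943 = 0.81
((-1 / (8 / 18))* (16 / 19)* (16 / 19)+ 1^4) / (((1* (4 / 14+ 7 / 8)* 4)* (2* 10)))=-301 / 46930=-0.01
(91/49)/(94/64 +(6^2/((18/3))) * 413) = 416/555401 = 0.00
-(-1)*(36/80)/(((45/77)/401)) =30877/100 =308.77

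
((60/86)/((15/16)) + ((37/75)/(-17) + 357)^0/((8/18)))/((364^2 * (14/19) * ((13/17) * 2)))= 166345/8295309568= 0.00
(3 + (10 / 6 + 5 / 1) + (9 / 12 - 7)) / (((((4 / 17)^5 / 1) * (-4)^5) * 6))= -58214137 / 75497472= -0.77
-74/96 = -37/48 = -0.77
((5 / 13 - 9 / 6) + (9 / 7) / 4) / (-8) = 289 / 2912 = 0.10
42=42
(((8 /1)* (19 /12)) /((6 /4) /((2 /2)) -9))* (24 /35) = -608 /525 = -1.16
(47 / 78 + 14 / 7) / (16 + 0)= 203 / 1248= 0.16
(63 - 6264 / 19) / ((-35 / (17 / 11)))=86139 / 7315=11.78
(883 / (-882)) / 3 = -883 / 2646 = -0.33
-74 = -74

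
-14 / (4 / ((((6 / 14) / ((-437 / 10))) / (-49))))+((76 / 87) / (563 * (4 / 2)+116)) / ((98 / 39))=-0.00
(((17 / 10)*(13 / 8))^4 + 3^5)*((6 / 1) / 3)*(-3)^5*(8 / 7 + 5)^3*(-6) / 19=715159841616898443 / 66734080000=10716561.04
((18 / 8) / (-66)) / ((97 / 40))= -15 / 1067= -0.01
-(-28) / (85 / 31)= 868 / 85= 10.21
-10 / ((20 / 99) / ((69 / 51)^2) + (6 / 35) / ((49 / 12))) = -449081325 / 6841706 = -65.64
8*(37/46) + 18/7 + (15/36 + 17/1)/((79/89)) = 4369361/152628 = 28.63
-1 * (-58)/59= 58/59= 0.98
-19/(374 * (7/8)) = -76/1309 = -0.06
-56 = -56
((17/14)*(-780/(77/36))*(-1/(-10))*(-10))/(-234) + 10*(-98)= -529240/539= -981.89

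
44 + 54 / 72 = 179 / 4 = 44.75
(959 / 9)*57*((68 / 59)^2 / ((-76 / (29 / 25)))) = -32149516 / 261075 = -123.14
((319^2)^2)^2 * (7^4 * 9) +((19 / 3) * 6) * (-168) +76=2317181934573970558149061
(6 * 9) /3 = 18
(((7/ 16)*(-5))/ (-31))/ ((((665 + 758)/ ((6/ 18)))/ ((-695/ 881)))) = -24325/ 1865450544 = -0.00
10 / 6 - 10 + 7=-1.33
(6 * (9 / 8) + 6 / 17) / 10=483 / 680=0.71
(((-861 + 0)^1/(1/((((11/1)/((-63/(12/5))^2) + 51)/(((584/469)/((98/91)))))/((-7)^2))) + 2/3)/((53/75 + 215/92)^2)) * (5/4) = -306236307417375/2929842012643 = -104.52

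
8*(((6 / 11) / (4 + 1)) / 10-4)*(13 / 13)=-8776 / 275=-31.91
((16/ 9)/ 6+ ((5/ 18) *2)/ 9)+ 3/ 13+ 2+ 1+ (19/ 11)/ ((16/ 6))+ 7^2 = 4933109/ 92664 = 53.24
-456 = -456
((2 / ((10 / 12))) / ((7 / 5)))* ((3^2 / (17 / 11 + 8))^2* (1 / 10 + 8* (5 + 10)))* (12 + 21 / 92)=35313003 / 15778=2238.12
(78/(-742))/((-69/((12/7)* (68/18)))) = 1768/179193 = 0.01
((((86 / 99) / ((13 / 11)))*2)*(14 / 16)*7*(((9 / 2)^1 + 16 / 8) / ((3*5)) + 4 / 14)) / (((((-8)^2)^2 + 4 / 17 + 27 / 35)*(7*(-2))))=-772667 / 6845114952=-0.00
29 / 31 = 0.94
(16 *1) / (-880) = -1 / 55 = -0.02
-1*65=-65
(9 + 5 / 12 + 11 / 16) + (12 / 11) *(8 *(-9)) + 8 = -31913 / 528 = -60.44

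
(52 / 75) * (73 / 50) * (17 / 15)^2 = 548522 / 421875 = 1.30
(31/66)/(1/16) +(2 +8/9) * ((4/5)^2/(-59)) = 1092824/146025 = 7.48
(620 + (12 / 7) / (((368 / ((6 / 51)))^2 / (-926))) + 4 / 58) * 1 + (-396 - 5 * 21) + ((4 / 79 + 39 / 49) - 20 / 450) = 740612414223811 / 6178416544440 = 119.87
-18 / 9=-2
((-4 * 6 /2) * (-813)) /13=9756 /13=750.46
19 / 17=1.12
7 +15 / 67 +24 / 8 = 685 / 67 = 10.22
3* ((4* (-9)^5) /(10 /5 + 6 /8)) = -2834352 /11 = -257668.36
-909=-909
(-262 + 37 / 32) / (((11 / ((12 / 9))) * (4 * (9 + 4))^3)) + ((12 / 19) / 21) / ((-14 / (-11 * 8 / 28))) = 1578905129 / 241914376704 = 0.01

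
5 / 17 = 0.29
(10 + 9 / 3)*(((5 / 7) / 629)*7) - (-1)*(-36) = -22579 / 629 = -35.90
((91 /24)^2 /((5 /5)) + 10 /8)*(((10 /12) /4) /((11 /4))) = 45005 /38016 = 1.18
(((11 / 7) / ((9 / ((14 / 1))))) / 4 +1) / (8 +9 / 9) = 29 / 162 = 0.18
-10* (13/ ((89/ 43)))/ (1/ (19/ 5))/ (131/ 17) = -361114/ 11659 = -30.97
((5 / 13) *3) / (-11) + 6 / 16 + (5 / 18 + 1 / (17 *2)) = 101045 / 175032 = 0.58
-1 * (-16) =16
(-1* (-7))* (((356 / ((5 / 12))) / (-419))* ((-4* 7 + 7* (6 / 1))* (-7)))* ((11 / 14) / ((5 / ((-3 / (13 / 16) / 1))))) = -811.64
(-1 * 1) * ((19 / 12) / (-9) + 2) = -197 / 108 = -1.82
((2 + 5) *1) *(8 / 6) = 28 / 3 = 9.33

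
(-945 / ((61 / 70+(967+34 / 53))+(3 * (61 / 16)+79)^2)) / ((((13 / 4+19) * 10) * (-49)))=3663360 / 386610937591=0.00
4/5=0.80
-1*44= -44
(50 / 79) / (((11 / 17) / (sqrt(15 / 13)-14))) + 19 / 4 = -31089 / 3476 + 850* sqrt(195) / 11297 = -7.89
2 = 2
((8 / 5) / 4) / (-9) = -2 / 45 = -0.04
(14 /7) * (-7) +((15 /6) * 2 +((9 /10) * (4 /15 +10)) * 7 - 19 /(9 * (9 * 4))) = 450533 /8100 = 55.62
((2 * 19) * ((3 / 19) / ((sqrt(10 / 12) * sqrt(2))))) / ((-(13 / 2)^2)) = -24 * sqrt(15) / 845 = -0.11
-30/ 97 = -0.31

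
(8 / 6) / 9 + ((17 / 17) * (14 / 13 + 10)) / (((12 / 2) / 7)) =4588 / 351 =13.07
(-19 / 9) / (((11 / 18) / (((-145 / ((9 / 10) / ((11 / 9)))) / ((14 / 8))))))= 220400 / 567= 388.71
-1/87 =-0.01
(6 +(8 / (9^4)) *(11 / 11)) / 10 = 19687 / 32805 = 0.60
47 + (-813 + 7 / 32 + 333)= -13849 / 32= -432.78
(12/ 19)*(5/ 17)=60/ 323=0.19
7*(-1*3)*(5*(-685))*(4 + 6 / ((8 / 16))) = 1150800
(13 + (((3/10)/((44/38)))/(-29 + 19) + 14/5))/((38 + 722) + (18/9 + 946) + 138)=34703/4061200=0.01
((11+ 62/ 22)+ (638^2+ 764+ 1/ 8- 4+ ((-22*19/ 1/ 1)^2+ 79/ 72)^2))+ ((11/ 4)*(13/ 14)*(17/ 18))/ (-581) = 7080244144134477301/ 231916608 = 30529267417.25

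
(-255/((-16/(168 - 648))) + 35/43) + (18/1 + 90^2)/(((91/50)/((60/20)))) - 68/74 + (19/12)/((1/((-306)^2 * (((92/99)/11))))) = 319820195209/17518501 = 18256.14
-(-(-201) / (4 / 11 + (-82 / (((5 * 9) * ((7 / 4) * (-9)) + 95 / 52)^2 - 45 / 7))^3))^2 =-208698026134673573390778487278900234616627834674462031265625 / 683063122378657836594053082064868909988350323420383376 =-305532.56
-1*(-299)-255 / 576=57323 / 192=298.56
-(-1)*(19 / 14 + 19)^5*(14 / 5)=376057535625 / 38416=9789086.20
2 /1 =2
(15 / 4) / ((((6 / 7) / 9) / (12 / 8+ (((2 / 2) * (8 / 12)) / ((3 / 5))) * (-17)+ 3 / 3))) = -10325 / 16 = -645.31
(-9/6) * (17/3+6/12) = -37/4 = -9.25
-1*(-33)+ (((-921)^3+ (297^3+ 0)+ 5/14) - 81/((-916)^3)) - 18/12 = -4062091826270980361/5380027072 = -755031856.14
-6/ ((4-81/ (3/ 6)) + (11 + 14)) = 6/ 133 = 0.05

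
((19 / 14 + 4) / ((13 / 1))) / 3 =25 / 182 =0.14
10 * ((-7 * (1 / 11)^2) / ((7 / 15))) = -150 / 121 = -1.24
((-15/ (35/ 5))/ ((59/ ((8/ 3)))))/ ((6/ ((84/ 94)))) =-40/ 2773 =-0.01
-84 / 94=-42 / 47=-0.89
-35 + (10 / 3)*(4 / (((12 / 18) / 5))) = 65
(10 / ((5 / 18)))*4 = 144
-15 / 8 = -1.88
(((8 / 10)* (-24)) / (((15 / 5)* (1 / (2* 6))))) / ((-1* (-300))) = -32 / 125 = -0.26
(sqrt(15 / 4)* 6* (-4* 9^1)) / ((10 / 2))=-108* sqrt(15) / 5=-83.66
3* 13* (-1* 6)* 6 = -1404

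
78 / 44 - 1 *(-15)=369 / 22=16.77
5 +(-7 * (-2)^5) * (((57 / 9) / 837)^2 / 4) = 31545821 / 6305121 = 5.00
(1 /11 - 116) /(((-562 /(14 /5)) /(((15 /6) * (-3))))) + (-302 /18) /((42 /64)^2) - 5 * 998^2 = -122192615722703 /24536358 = -4980063.29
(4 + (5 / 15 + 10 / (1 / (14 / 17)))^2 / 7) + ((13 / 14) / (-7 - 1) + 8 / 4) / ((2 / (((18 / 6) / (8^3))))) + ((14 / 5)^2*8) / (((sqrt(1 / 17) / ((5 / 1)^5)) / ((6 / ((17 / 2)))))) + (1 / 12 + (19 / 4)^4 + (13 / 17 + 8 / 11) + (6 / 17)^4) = 498004753820363 / 948306788352 + 2352000*sqrt(17) / 17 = 570968.94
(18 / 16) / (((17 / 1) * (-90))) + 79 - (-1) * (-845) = -1041761 / 1360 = -766.00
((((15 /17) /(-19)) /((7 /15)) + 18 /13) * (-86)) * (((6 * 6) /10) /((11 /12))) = -701671248 /1616615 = -434.04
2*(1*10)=20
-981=-981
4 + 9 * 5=49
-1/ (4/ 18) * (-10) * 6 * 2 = 540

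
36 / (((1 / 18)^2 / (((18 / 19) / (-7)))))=-209952 / 133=-1578.59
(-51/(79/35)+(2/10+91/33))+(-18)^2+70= 4879817/13035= 374.36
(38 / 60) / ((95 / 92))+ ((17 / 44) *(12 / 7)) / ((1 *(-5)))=2777 / 5775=0.48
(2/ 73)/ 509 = 0.00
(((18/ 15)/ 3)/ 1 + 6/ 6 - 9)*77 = -2926/ 5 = -585.20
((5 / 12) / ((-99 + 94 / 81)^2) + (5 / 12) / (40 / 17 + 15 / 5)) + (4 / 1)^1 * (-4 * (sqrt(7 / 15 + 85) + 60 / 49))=-16 * sqrt(19230) / 15 - 468419007817 / 24004309875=-167.43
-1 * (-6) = 6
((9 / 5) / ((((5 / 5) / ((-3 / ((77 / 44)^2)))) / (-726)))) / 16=19602 / 245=80.01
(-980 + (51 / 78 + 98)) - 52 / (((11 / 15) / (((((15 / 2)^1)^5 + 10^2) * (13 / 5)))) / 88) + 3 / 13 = -10052286559 / 26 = -386626406.12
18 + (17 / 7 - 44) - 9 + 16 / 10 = -1084 / 35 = -30.97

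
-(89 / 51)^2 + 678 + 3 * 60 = 2223737 / 2601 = 854.95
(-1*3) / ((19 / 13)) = -39 / 19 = -2.05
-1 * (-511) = 511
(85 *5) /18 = 23.61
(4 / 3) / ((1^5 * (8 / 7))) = 7 / 6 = 1.17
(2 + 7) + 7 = 16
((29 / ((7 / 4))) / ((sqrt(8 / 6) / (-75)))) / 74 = -2175 * sqrt(3) / 259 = -14.55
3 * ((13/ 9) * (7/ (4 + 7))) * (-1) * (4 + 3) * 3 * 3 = -173.73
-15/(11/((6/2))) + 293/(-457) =-23788/5027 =-4.73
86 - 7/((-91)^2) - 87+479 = 478.00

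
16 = 16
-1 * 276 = -276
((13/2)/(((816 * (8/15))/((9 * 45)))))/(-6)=-8775/8704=-1.01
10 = 10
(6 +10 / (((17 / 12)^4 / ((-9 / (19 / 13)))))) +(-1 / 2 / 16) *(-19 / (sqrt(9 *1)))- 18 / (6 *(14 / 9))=-11750659409 / 1066396128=-11.02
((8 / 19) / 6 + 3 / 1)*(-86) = -264.04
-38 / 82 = -19 / 41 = -0.46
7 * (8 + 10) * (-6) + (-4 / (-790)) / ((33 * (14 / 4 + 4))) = -147816896 / 195525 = -756.00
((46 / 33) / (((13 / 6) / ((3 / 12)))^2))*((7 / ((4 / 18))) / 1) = 0.58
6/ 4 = 3/ 2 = 1.50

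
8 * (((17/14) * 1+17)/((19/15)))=15300/133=115.04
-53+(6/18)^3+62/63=-9824/189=-51.98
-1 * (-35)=35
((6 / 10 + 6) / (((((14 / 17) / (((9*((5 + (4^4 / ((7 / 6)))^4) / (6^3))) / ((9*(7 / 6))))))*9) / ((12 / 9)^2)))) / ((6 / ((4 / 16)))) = 1040893916365127 / 1715322420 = 606821.15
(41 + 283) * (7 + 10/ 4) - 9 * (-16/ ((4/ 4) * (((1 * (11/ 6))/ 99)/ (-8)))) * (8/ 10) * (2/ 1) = -482274/ 5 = -96454.80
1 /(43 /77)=77 /43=1.79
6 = 6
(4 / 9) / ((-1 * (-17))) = 4 / 153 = 0.03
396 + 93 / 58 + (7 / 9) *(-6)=392.94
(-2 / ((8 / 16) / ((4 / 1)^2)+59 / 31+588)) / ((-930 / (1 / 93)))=0.00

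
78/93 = 26/31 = 0.84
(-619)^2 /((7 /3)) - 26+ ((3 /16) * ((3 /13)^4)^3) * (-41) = 428424200469183001795 /2609385533717872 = 164185.86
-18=-18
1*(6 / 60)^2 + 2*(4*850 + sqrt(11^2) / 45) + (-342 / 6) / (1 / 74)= 2324249 / 900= 2582.50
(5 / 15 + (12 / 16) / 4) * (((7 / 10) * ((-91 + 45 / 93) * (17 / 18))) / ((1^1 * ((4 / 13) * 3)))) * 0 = 0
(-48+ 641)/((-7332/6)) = -593/1222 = -0.49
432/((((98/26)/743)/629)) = 2624620752/49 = 53563688.82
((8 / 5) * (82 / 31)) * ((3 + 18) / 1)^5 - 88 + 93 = 2679171031 / 155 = 17284974.39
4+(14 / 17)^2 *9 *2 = 4684 / 289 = 16.21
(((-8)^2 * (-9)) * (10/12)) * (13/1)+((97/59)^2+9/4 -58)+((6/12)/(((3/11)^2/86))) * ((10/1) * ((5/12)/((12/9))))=-1124447891/250632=-4486.45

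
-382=-382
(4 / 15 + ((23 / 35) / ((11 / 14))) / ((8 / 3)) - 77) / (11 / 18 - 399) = 151311 / 788810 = 0.19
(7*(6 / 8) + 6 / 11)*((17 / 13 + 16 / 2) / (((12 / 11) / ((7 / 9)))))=71995 / 1872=38.46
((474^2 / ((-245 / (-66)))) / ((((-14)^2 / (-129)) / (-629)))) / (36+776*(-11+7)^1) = -150401091357 / 18415670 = -8167.02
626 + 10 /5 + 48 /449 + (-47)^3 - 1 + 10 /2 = -46332711 /449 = -103190.89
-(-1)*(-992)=-992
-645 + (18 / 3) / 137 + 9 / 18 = -176581 / 274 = -644.46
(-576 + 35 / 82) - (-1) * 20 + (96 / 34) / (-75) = -19363037 / 34850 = -555.61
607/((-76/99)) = -60093/76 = -790.70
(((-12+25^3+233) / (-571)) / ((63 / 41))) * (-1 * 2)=433124 / 11991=36.12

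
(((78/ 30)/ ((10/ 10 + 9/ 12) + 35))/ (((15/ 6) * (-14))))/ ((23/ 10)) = -0.00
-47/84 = -0.56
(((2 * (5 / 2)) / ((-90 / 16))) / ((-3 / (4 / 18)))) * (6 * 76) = 2432 / 81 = 30.02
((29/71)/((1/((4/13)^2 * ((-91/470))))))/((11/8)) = -12992/2385955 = -0.01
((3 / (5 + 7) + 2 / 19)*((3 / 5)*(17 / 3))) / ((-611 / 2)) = -459 / 116090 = -0.00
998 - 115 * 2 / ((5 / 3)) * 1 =860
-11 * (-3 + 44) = -451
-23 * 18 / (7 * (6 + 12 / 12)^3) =-0.17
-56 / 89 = -0.63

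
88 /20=22 /5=4.40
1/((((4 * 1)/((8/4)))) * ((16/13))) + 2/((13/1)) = 233/416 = 0.56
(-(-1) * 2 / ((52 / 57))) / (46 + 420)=57 / 12116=0.00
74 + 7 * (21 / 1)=221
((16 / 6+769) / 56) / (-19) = -2315 / 3192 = -0.73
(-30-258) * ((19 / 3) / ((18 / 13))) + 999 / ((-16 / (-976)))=178865 / 3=59621.67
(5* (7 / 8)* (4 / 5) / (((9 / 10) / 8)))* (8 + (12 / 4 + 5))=4480 / 9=497.78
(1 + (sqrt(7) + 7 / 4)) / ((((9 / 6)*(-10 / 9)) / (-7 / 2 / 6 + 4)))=-451 / 80- 41*sqrt(7) / 20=-11.06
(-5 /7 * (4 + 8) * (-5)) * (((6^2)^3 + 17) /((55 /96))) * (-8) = -27931062.86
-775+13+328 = -434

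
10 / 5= 2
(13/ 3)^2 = 169/ 9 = 18.78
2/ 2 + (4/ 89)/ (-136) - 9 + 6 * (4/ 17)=-19937/ 3026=-6.59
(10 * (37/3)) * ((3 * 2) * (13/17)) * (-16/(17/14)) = -2154880/289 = -7456.33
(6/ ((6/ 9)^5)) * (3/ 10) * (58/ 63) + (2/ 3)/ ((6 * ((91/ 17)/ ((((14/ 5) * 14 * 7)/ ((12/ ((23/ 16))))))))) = 260761/ 19656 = 13.27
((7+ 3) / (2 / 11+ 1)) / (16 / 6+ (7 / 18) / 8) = 15840 / 5083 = 3.12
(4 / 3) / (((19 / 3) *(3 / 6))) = 8 / 19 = 0.42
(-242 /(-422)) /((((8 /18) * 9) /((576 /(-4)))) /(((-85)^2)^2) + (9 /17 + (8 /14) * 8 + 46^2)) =1591701457500 /5887352166141023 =0.00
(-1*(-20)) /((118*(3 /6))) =20 /59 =0.34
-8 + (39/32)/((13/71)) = -43/32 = -1.34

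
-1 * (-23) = 23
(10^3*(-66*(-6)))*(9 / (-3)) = -1188000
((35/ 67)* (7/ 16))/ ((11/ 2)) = 245/ 5896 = 0.04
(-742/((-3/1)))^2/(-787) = -550564/7083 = -77.73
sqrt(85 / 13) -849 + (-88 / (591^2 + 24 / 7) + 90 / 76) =-78770298455 / 92909658 + sqrt(1105) / 13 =-845.26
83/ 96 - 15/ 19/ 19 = 28523/ 34656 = 0.82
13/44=0.30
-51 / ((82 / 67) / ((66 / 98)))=-112761 / 4018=-28.06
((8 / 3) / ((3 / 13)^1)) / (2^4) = 13 / 18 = 0.72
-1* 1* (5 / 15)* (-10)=10 / 3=3.33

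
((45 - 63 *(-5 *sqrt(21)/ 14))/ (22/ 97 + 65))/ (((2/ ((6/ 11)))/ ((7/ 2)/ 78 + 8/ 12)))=1455/ 10868 + 1455 *sqrt(21)/ 21736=0.44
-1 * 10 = -10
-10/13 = -0.77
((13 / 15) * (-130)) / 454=-169 / 681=-0.25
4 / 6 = 2 / 3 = 0.67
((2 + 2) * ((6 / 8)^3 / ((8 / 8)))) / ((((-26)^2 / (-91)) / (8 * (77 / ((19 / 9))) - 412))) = 107919 / 3952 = 27.31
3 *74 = 222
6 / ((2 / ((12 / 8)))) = 9 / 2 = 4.50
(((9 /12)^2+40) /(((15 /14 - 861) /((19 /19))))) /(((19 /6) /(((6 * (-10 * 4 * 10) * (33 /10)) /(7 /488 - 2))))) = -1463209440 /24627781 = -59.41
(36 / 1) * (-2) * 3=-216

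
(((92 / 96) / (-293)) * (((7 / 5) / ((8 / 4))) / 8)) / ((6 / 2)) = -161 / 1687680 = -0.00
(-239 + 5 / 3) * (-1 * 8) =5696 / 3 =1898.67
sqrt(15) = 3.87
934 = 934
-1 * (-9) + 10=19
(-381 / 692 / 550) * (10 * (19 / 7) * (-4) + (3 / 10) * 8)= 353949 / 3330250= 0.11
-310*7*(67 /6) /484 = -72695 /1452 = -50.07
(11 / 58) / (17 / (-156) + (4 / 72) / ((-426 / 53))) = -274131 / 167504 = -1.64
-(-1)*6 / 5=6 / 5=1.20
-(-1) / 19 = 1 / 19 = 0.05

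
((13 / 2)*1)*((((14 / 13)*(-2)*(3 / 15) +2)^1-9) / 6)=-161 / 20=-8.05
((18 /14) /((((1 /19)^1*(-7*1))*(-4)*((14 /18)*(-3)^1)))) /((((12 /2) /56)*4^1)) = -171 /196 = -0.87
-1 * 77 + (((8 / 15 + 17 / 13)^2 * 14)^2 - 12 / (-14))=22018683251767 / 10121304375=2175.48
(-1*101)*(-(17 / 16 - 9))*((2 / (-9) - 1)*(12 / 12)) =979.84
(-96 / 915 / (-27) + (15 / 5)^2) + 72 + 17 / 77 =51504154 / 634095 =81.22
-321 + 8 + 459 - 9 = 137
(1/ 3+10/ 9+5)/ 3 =58/ 27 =2.15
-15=-15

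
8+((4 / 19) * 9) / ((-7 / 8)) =776 / 133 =5.83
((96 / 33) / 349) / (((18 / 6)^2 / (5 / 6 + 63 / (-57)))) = -496 / 1969407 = -0.00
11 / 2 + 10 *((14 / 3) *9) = 851 / 2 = 425.50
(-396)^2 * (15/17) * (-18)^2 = 762125760/17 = 44830927.06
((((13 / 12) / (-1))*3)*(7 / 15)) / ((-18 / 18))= 1.52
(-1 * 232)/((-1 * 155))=232/155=1.50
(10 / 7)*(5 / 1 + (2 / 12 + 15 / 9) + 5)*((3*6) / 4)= 1065 / 14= 76.07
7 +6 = 13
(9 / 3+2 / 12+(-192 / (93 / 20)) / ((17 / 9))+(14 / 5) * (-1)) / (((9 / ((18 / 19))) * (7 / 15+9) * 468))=-339803 / 665423928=-0.00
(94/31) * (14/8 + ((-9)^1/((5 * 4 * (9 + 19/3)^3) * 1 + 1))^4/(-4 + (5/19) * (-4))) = 37802797629091657058302355161/7123931468096300309922536176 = 5.31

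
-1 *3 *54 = -162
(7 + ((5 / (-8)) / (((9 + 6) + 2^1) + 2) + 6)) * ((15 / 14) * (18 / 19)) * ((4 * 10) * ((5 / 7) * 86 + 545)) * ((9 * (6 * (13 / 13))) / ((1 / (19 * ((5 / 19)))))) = 1524866613750 / 17689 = 86204229.39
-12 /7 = -1.71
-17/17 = -1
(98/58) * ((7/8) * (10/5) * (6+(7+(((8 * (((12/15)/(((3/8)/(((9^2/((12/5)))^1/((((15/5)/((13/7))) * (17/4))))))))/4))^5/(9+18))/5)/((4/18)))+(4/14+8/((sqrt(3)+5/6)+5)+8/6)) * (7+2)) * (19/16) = 3084414099687879013227/721176947919680 - 527877 * sqrt(3)/64786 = 4.277e+6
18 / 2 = 9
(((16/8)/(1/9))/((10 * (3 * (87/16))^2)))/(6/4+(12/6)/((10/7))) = 512/219501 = 0.00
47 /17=2.76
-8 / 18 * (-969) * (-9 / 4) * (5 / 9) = -1615 / 3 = -538.33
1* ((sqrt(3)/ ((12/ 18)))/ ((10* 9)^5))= sqrt(3)/ 3936600000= 0.00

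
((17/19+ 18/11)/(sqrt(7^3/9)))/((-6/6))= -1587*sqrt(7)/10241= -0.41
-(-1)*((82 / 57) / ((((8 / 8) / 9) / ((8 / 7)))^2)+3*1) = 144489 / 931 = 155.20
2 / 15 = 0.13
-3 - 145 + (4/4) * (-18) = -166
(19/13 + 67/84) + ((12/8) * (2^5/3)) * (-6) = -102365/1092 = -93.74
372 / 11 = 33.82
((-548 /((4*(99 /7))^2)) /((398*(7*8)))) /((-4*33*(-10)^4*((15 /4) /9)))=959 /68654044800000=0.00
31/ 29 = 1.07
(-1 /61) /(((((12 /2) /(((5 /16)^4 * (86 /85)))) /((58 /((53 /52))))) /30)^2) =-102654891015625 /830805404286976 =-0.12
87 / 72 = 29 / 24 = 1.21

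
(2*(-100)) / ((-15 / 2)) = 80 / 3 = 26.67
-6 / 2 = -3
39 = 39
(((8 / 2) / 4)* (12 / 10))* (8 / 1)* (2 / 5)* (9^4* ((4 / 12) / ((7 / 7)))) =8398.08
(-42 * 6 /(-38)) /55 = 126 /1045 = 0.12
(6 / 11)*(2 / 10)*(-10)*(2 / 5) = -24 / 55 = -0.44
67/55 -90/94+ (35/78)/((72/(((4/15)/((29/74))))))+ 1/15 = 52358477/157876290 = 0.33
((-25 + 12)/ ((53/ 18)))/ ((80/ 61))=-3.37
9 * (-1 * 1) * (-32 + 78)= -414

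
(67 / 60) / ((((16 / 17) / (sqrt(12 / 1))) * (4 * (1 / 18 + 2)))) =3417 * sqrt(3) / 11840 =0.50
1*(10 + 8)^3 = 5832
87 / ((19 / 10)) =870 / 19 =45.79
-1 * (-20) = 20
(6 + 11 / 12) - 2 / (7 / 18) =149 / 84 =1.77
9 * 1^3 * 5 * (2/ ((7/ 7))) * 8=720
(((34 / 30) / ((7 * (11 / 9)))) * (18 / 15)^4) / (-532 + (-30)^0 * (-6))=-33048 / 64728125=-0.00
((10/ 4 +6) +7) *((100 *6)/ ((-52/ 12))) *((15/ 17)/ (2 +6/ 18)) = -1255500/ 1547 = -811.57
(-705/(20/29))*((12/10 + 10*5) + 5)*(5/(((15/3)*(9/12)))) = -383003/5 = -76600.60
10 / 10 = 1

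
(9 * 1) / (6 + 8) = 9 / 14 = 0.64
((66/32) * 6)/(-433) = -99/3464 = -0.03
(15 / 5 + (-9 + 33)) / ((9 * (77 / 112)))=48 / 11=4.36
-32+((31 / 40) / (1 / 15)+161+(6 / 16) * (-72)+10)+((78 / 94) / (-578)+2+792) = 99712647 / 108664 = 917.62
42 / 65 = 0.65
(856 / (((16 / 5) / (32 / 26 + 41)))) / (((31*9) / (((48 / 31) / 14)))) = 391620 / 87451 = 4.48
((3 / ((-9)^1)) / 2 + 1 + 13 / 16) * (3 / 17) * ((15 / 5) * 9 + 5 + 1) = 2607 / 272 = 9.58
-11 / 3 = -3.67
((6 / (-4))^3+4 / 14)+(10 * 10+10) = 5987 / 56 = 106.91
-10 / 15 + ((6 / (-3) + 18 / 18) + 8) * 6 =124 / 3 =41.33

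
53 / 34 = 1.56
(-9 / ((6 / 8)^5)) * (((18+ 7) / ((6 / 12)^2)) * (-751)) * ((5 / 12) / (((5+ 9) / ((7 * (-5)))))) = -240320000 / 81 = -2966913.58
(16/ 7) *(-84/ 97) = -192/ 97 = -1.98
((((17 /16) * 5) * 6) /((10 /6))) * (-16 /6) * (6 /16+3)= -1377 /8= -172.12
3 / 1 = 3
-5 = -5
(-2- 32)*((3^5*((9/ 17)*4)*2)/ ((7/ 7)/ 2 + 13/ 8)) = -279936/ 17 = -16466.82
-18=-18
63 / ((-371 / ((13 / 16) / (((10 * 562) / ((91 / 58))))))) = -10647 / 276414080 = -0.00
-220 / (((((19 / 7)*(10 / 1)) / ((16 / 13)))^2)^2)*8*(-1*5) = 3461742592 / 93052452025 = 0.04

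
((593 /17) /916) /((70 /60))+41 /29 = 2286173 /1580558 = 1.45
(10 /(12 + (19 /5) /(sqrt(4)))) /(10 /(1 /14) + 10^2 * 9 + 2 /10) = 500 /722939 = 0.00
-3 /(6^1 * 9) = -1 /18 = -0.06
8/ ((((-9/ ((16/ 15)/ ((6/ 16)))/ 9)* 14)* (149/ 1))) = -0.01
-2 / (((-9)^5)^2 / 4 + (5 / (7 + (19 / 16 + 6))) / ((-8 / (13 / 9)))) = -16344 / 7123500530723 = -0.00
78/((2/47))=1833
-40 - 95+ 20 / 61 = -8215 / 61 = -134.67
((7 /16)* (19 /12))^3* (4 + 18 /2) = 30584281 /7077888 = 4.32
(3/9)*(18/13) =6/13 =0.46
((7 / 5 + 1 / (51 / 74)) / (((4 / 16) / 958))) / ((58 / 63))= 29251572 / 2465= 11866.76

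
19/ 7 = 2.71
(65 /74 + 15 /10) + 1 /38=3381 /1406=2.40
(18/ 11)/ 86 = 9/ 473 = 0.02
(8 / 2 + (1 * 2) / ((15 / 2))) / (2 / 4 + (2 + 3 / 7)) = 896 / 615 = 1.46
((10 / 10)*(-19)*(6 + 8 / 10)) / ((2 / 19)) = -6137 / 5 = -1227.40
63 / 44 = 1.43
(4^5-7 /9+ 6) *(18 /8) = 9263 /4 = 2315.75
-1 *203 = -203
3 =3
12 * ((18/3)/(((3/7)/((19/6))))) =532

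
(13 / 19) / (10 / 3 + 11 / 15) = 195 / 1159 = 0.17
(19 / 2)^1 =19 / 2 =9.50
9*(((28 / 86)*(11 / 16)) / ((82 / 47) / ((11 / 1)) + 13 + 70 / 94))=119427 / 824224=0.14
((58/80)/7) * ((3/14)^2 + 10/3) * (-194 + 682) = 3515003/20580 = 170.80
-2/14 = -1/7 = -0.14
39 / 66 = 13 / 22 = 0.59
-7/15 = -0.47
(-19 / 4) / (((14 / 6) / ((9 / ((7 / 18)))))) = -4617 / 98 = -47.11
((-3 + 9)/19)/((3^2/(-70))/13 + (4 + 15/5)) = 5460/120859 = 0.05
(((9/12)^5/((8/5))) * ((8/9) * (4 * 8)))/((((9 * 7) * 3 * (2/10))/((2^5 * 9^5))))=1476225/7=210889.29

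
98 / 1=98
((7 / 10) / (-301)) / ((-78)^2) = -1 / 2616120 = -0.00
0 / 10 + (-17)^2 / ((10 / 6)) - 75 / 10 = 1659 / 10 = 165.90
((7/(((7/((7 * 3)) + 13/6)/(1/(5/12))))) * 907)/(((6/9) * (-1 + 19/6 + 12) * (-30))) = -228564/10625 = -21.51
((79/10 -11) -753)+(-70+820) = -61/10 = -6.10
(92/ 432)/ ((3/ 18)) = 23/ 18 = 1.28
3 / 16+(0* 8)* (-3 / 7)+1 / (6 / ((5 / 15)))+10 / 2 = 755 / 144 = 5.24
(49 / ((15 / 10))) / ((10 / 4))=196 / 15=13.07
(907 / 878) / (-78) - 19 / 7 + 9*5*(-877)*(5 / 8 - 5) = 165539049835 / 958776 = 172656.65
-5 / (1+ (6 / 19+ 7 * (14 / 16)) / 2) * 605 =-919600 / 1283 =-716.76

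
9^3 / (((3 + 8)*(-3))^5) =-3 / 161051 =-0.00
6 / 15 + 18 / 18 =7 / 5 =1.40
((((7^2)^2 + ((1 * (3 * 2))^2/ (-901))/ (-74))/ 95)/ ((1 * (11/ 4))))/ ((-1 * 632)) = -842549/ 57939706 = -0.01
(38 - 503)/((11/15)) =-6975/11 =-634.09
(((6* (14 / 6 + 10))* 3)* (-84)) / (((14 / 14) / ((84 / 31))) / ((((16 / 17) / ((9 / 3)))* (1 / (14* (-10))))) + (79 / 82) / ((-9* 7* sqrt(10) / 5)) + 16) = 4735823383444608 / 37760495533289 - 243536315904* sqrt(10) / 37760495533289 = 125.40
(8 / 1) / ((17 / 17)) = 8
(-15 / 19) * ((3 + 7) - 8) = -1.58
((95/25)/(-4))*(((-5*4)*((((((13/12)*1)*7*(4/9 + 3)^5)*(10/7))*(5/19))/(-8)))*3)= -9304474075/944784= -9848.26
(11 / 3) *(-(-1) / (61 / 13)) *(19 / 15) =2717 / 2745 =0.99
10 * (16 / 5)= 32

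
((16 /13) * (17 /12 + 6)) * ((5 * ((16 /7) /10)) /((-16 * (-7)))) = 178 /1911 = 0.09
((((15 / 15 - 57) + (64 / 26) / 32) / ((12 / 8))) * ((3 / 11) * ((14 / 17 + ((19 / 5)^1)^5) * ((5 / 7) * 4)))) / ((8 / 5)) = -14401.56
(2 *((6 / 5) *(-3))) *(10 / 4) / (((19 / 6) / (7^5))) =-1815156 / 19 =-95534.53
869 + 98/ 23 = 20085/ 23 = 873.26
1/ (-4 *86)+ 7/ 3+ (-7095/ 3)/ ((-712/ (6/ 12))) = 733175/ 183696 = 3.99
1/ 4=0.25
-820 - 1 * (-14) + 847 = 41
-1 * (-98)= 98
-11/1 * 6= -66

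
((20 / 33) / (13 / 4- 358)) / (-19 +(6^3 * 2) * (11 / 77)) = -560 / 14001273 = -0.00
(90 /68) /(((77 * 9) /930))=2325 /1309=1.78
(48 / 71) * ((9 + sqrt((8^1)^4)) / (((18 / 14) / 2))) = 16352 / 213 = 76.77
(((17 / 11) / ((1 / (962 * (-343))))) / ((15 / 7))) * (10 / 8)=-297469.35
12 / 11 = 1.09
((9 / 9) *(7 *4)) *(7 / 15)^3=9604 / 3375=2.85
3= 3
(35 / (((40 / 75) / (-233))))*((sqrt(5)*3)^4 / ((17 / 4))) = -247708125 / 34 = -7285533.09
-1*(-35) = 35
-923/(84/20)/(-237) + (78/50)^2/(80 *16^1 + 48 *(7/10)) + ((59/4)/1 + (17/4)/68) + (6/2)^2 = 202194292159/8172234000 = 24.74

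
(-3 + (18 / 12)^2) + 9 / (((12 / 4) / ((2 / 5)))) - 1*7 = -131 / 20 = -6.55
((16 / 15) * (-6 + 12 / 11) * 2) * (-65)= 680.73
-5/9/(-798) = 5/7182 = 0.00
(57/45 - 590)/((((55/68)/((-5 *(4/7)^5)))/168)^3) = 13738805118536792408064/92113766322655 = 149150400.28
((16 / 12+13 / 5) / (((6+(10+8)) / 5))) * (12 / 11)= 59 / 66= 0.89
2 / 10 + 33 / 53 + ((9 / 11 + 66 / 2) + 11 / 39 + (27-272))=-23882618 / 113685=-210.08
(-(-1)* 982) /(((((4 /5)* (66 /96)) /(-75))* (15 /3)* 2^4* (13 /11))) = -36825 /26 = -1416.35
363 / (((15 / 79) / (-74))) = -707366 / 5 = -141473.20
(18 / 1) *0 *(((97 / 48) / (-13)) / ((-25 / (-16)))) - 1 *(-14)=14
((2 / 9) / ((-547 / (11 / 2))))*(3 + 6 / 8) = -55 / 6564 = -0.01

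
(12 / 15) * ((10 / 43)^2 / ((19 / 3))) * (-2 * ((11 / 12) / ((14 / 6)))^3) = -19965 / 24099866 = -0.00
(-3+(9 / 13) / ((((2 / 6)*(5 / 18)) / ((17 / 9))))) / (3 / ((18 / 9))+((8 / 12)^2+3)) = 13014 / 5785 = 2.25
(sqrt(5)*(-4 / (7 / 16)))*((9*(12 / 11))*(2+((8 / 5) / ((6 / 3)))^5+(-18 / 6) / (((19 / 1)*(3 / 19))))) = -28677888*sqrt(5) / 240625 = -266.50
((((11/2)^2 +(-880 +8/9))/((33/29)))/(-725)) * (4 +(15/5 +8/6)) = 30559/3564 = 8.57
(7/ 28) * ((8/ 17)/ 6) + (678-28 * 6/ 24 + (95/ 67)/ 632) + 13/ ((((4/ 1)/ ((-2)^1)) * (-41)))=59427186769/ 88541304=671.18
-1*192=-192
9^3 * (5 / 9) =405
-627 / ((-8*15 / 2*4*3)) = 209 / 240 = 0.87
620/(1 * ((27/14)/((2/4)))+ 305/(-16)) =-69440/1703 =-40.78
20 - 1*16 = 4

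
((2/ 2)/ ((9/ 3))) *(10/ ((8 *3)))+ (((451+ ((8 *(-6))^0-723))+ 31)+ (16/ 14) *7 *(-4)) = -9787/ 36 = -271.86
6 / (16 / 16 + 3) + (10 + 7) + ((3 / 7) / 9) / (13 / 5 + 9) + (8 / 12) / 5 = 18917 / 1015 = 18.64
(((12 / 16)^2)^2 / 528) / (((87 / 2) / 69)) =621 / 653312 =0.00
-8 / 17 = -0.47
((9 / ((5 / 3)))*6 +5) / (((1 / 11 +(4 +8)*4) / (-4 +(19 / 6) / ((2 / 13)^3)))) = 85470407 / 126960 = 673.21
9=9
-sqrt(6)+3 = 0.55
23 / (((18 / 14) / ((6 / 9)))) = 322 / 27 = 11.93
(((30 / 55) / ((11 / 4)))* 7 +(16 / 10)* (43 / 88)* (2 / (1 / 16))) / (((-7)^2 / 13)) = 207688 / 29645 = 7.01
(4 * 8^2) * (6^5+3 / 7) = 1990765.71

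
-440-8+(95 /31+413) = -990 /31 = -31.94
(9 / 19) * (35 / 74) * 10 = 1575 / 703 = 2.24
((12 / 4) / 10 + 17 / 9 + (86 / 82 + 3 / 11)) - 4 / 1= -19873 / 40590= -0.49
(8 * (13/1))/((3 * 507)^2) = 8/177957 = 0.00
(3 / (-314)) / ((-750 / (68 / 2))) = 17 / 39250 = 0.00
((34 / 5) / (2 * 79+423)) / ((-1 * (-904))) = 0.00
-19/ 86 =-0.22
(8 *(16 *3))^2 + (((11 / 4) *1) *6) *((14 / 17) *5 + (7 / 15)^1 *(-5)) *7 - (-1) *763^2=24814257 / 34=729831.09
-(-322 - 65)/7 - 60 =-4.71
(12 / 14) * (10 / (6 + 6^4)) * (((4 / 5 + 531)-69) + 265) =7278 / 1519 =4.79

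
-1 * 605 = -605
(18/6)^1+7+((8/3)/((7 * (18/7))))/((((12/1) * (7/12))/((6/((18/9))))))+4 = 886/63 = 14.06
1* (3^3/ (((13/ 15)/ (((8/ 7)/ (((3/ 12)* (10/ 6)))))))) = 7776/ 91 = 85.45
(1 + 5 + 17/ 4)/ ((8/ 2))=41/ 16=2.56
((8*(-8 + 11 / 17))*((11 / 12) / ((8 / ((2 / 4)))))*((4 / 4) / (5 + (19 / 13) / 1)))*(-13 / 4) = 232375 / 137088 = 1.70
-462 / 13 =-35.54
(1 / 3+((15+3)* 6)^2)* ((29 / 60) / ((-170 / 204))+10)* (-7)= -38457307 / 50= -769146.14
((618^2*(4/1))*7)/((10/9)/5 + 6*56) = 48122424/1513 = 31805.96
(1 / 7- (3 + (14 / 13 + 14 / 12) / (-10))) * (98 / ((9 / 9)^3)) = -20125 / 78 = -258.01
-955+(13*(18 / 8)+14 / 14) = -924.75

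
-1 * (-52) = 52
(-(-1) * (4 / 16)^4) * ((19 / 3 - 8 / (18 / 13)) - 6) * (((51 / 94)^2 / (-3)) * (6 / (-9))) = -14161 / 10179072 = -0.00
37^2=1369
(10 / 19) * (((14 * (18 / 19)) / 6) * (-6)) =-2520 / 361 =-6.98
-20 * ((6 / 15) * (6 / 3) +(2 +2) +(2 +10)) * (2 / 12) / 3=-56 / 3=-18.67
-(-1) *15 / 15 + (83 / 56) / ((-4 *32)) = 7085 / 7168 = 0.99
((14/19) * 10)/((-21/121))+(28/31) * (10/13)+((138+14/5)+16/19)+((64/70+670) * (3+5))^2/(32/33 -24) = -175980973557124/140697375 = -1250776.52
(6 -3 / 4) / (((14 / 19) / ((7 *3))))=1197 / 8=149.62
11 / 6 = 1.83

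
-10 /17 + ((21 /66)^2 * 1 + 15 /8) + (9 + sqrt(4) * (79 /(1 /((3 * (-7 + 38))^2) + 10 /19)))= 442056768893 /1423592104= 310.52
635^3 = 256047875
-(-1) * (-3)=-3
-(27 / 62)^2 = -729 / 3844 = -0.19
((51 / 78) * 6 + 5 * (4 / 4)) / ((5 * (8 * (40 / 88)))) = 319 / 650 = 0.49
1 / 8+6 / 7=55 / 56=0.98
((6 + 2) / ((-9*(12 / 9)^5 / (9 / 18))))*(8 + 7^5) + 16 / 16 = -453749 / 256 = -1772.46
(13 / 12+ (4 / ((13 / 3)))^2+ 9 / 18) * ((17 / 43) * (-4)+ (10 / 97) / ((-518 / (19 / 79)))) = -666591349699 / 173075261268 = -3.85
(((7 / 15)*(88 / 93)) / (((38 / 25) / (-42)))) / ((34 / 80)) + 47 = 18.29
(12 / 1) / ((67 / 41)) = 492 / 67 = 7.34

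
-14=-14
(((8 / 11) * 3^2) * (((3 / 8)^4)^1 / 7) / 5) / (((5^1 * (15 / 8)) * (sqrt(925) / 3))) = 729 * sqrt(37) / 113960000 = 0.00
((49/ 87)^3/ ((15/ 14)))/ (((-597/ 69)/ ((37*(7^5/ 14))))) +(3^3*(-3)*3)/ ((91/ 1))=-153603808748228/ 178872462405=-858.73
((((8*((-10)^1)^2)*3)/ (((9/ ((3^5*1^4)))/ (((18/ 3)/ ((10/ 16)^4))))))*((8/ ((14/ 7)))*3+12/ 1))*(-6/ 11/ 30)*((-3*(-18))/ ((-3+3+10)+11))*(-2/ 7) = 55037657088/ 67375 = 816885.45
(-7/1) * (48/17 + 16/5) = -3584/85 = -42.16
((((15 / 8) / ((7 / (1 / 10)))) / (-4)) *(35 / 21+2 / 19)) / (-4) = 101 / 34048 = 0.00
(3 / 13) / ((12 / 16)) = 4 / 13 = 0.31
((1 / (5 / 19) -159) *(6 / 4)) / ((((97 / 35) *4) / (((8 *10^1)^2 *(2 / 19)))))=-268800 / 19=-14147.37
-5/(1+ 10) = -5/11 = -0.45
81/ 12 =27/ 4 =6.75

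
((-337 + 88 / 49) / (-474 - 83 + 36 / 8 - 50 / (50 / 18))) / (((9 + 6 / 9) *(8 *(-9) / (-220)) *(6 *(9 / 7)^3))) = 100375 / 6891966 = 0.01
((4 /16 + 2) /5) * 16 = 36 /5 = 7.20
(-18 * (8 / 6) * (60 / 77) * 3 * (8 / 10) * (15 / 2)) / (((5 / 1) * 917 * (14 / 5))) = -12960 / 494263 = -0.03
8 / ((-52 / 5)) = -10 / 13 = -0.77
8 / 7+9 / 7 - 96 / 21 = -15 / 7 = -2.14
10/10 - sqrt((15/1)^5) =1 - 225 * sqrt(15) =-870.42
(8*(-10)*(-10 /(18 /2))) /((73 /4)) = 3200 /657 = 4.87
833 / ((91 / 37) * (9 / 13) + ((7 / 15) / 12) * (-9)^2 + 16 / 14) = 4314940 / 31057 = 138.94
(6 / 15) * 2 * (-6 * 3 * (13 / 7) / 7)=-936 / 245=-3.82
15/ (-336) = -5/ 112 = -0.04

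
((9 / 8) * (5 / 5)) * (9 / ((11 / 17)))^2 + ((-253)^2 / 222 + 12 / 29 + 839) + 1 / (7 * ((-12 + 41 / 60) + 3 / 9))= 1345.38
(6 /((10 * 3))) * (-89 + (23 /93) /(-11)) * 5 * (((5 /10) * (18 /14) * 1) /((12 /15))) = -97575 /1364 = -71.54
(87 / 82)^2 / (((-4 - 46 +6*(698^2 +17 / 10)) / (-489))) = -18506205 / 98277452804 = -0.00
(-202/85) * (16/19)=-3232/1615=-2.00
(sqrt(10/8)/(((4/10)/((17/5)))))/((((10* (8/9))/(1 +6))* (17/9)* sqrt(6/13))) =189* sqrt(390)/640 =5.83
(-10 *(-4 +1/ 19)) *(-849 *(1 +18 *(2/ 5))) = -274807.89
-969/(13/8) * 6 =-46512/13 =-3577.85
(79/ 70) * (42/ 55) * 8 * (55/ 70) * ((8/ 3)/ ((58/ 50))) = 2528/ 203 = 12.45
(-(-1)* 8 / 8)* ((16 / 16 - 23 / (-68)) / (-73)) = -91 / 4964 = -0.02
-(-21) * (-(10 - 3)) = -147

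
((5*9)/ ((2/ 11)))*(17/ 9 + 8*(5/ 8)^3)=121715/ 128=950.90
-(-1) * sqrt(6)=sqrt(6)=2.45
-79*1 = -79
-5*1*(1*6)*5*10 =-1500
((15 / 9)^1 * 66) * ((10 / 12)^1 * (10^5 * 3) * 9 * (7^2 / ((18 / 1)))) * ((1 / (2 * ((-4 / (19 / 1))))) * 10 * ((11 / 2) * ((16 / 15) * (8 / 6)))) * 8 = -1001342222222.22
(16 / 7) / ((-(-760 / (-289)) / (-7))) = 6.08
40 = 40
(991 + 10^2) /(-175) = -6.23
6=6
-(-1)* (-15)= -15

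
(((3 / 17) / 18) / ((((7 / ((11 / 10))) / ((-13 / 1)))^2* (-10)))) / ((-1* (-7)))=-20449 / 34986000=-0.00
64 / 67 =0.96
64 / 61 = 1.05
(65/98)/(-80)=-13/1568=-0.01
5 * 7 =35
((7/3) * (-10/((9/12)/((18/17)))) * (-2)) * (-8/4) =-2240/17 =-131.76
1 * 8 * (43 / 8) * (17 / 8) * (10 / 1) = 3655 / 4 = 913.75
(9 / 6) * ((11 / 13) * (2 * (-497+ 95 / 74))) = -1210539 / 962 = -1258.36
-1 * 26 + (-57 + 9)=-74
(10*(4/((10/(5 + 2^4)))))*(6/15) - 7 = 133/5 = 26.60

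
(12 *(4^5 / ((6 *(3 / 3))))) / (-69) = -2048 / 69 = -29.68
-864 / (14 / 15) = -6480 / 7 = -925.71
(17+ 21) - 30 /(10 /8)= 14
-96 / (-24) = 4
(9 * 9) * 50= 4050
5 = 5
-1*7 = -7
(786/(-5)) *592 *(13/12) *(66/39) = -853072/5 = -170614.40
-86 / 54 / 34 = -43 / 918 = -0.05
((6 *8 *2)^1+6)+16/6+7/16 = 5045/48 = 105.10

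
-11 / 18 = -0.61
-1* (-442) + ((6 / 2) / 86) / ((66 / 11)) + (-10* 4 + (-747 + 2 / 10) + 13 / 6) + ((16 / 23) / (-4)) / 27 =-182987093 / 534060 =-342.63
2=2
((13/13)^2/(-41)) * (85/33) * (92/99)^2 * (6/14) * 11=-719440/2812887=-0.26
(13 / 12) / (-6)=-13 / 72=-0.18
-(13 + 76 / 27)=-427 / 27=-15.81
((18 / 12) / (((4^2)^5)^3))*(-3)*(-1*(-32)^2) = 0.00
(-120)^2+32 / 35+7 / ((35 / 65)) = 14413.91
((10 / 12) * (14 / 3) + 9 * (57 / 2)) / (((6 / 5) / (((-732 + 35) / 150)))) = -3266839 / 3240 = -1008.28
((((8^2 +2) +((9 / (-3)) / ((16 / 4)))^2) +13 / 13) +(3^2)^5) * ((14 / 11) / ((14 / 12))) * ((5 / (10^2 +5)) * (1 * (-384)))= -90803040 / 77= -1179260.26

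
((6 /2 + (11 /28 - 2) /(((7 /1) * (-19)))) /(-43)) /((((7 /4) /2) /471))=-10566414 /280231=-37.71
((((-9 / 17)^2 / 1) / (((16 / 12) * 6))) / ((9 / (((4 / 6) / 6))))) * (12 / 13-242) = -1567 / 15028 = -0.10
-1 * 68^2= -4624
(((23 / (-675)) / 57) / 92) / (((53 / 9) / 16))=-4 / 226575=-0.00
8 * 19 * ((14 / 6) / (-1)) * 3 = -1064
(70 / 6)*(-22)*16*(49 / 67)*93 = -18714080 / 67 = -279314.63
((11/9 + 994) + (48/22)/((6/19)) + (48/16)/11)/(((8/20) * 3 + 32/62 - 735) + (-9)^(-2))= -2386845/1746008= -1.37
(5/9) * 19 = 95/9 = 10.56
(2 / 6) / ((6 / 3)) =1 / 6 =0.17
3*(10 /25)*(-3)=-18 /5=-3.60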